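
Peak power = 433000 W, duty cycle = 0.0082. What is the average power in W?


P_avg = 433000 * 0.0082 = 3550.6 W

3550.6 W


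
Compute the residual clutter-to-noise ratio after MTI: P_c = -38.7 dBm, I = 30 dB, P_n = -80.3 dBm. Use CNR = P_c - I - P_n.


CNR = -38.7 - 30 - (-80.3) = 11.6 dB

11.6 dB


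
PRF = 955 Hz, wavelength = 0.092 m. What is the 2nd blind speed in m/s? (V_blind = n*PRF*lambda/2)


V_blind = 2 * 955 * 0.092 / 2 = 87.9 m/s

87.9 m/s


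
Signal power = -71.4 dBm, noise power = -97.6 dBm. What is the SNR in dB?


SNR = -71.4 - (-97.6) = 26.2 dB

26.2 dB


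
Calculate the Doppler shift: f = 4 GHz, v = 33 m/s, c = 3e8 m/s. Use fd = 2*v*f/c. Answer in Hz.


fd = 2 * 33 * 4000000000.0 / 3e8 = 880.0 Hz

880.0 Hz


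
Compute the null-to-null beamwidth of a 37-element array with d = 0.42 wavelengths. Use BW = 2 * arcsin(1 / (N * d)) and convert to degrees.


1/(N*d) = 1/(37*0.42) = 0.06435
BW = 2*arcsin(0.06435) = 7.4 degrees

7.4 degrees


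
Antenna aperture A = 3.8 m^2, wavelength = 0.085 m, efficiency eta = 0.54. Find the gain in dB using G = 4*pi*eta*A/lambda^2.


G_linear = 4*pi*0.54*3.8/0.085^2 = 3569.02
G_dB = 10*log10(3569.02) = 35.5 dB

35.5 dB


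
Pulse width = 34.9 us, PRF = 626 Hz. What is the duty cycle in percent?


DC = 34.9e-6 * 626 * 100 = 2.18%

2.18%


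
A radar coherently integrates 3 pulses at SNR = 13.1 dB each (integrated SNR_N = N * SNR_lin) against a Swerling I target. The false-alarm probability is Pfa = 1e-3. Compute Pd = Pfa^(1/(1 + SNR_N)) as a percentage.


SNR_lin = 10^(13.1/10) = 20.41738
SNR_N = 3 * 20.41738 = 61.25214
1/(1 + SNR_N) = 1/62.25214 = 0.0160637
Pd = (1e-3)^0.0160637 = 0.89497
Pd = 89.5%

89.5%


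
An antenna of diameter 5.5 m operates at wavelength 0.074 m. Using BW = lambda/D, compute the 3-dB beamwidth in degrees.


BW_rad = 0.074 / 5.5 = 0.013455
BW_deg = 0.77 degrees

0.77 degrees


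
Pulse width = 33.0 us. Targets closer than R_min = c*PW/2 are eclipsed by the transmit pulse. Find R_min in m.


R_min = 3e8 * 33.0e-6 / 2 = 4950.0 m

4950.0 m


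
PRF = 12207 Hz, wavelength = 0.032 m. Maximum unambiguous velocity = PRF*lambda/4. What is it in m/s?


V_ua = 12207 * 0.032 / 4 = 97.7 m/s

97.7 m/s


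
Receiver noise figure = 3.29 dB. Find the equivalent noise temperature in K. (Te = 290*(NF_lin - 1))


NF_lin = 10^(3.29/10) = 2.133045
Te = 290 * (2.133045 - 1) = 328.6 K

328.6 K


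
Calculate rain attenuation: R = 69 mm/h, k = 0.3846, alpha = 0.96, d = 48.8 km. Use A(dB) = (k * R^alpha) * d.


gamma = 0.3846 * 69^0.96 = 22.402909 dB/km
A = 22.402909 * 48.8 = 1093.26 dB

1093.26 dB


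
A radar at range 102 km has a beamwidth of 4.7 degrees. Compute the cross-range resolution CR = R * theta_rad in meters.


BW_rad = 0.082030475
CR = 102000 * 0.082030475 = 8367.1 m

8367.1 m


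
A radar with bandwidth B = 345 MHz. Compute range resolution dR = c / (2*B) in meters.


dR = 3e8 / (2 * 345000000.0) = 0.43 m

0.43 m


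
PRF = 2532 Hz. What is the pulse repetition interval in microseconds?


PRI = 1/2532 = 0.0003949447 s = 394.9 us

394.9 us


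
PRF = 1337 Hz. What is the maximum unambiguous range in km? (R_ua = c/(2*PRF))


R_ua = 3e8 / (2 * 1337) = 112191.5 m = 112.2 km

112.2 km


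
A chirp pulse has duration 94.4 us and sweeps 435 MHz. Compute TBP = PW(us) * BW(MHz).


TBP = 94.4 * 435 = 41064.0

41064.0


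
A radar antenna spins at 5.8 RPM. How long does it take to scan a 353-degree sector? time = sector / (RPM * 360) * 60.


t = 353 / (5.8 * 360) * 60 = 10.14 s

10.14 s


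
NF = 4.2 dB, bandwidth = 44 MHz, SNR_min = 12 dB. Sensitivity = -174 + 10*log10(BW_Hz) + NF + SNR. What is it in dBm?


10*log10(44000000.0) = 76.43
S = -174 + 76.43 + 4.2 + 12 = -81.4 dBm

-81.4 dBm


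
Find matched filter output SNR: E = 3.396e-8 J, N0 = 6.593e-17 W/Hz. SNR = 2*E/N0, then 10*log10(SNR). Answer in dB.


SNR_lin = 2 * 3.396e-8 / 6.593e-17 = 1.03e9
SNR_dB = 10*log10(1.03e9) = 90.1 dB

90.1 dB


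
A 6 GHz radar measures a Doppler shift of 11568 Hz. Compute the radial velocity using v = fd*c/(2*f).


v = 11568 * 3e8 / (2 * 6000000000.0) = 289.2 m/s

289.2 m/s


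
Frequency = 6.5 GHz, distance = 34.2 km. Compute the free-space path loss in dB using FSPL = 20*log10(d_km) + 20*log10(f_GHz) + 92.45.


20*log10(34.2) = 30.68
20*log10(6.5) = 16.26
FSPL = 139.4 dB

139.4 dB


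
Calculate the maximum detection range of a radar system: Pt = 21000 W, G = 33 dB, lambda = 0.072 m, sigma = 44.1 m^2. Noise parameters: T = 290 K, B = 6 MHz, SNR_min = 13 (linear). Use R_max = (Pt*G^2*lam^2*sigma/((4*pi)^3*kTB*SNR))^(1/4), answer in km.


G_lin = 10^(33/10) = 1995.262315
R^4 = 21000 * 1995.262315^2 * 0.072^2 * 44.1 / ((4*pi)^3 * 1.38e-23 * 290 * 6000000.0 * 13)
R^4 = 3.08547e19 m^4
R_max = (3.08547e19)^(1/4) = 74529.9 m = 74.5 km

74.5 km


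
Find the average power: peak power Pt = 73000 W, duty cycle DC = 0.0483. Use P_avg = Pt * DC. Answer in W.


P_avg = 73000 * 0.0483 = 3525.9 W

3525.9 W


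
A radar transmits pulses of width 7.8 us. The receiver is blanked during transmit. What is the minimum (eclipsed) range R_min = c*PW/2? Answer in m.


R_min = 3e8 * 7.8e-6 / 2 = 1170.0 m

1170.0 m


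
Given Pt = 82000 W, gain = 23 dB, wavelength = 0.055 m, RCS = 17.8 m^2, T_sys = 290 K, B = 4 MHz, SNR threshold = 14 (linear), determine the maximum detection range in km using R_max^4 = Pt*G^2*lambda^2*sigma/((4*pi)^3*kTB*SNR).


G_lin = 10^(23/10) = 199.526231
R^4 = 82000 * 199.526231^2 * 0.055^2 * 17.8 / ((4*pi)^3 * 1.38e-23 * 290 * 4000000.0 * 14)
R^4 = 3.95243e17 m^4
R_max = (3.95243e17)^(1/4) = 25073.6 m = 25.1 km

25.1 km


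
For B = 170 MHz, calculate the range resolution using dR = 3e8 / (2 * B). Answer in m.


dR = 3e8 / (2 * 170000000.0) = 0.88 m

0.88 m


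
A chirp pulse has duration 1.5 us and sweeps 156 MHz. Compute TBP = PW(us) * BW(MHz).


TBP = 1.5 * 156 = 234.0

234.0


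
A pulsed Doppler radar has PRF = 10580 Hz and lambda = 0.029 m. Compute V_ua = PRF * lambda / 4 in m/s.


V_ua = 10580 * 0.029 / 4 = 76.7 m/s

76.7 m/s


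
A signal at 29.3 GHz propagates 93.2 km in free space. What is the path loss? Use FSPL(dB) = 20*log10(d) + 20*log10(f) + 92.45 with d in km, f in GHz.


20*log10(93.2) = 39.39
20*log10(29.3) = 29.34
FSPL = 161.2 dB

161.2 dB


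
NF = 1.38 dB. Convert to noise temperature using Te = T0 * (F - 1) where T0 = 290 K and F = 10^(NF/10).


NF_lin = 10^(1.38/10) = 1.374042
Te = 290 * (1.374042 - 1) = 108.5 K

108.5 K


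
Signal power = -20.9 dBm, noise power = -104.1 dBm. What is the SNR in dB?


SNR = -20.9 - (-104.1) = 83.2 dB

83.2 dB


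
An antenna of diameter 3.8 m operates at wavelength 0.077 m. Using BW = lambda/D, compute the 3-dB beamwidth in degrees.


BW_rad = 0.077 / 3.8 = 0.020263
BW_deg = 1.16 degrees

1.16 degrees


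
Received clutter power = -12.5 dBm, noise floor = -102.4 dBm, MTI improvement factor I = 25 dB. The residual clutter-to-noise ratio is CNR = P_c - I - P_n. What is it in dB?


CNR = -12.5 - 25 - (-102.4) = 64.9 dB

64.9 dB


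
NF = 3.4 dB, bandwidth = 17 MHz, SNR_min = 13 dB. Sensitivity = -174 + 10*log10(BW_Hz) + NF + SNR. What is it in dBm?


10*log10(17000000.0) = 72.3
S = -174 + 72.3 + 3.4 + 13 = -85.3 dBm

-85.3 dBm


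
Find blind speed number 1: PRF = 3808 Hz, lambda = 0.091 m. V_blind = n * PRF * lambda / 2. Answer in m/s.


V_blind = 1 * 3808 * 0.091 / 2 = 173.3 m/s

173.3 m/s


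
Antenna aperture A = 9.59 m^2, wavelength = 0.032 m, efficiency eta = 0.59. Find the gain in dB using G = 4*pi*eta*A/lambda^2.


G_linear = 4*pi*0.59*9.59/0.032^2 = 69435.33
G_dB = 10*log10(69435.33) = 48.4 dB

48.4 dB


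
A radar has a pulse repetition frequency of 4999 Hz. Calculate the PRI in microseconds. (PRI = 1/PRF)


PRI = 1/4999 = 0.00020004 s = 200.0 us

200.0 us


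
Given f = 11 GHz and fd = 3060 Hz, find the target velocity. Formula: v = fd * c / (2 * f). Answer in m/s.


v = 3060 * 3e8 / (2 * 11000000000.0) = 41.7 m/s

41.7 m/s


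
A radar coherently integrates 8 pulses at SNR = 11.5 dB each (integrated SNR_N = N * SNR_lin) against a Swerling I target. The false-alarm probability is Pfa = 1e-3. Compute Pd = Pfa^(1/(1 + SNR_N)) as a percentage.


SNR_lin = 10^(11.5/10) = 14.12538
SNR_N = 8 * 14.12538 = 113.00304
1/(1 + SNR_N) = 1/114.00304 = 0.0087717
Pd = (1e-3)^0.0087717 = 0.94121
Pd = 94.1%

94.1%


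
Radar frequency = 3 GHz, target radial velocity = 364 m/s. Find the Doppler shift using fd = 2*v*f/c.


fd = 2 * 364 * 3000000000.0 / 3e8 = 7280.0 Hz

7280.0 Hz


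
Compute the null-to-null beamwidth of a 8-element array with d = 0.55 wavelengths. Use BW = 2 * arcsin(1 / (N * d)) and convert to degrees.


1/(N*d) = 1/(8*0.55) = 0.227273
BW = 2*arcsin(0.227273) = 26.3 degrees

26.3 degrees


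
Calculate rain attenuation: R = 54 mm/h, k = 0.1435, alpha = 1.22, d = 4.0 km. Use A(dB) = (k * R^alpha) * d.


gamma = 0.1435 * 54^1.22 = 18.63684 dB/km
A = 18.63684 * 4.0 = 74.55 dB

74.55 dB


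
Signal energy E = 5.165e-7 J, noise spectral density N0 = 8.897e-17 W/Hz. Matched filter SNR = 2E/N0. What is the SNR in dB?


SNR_lin = 2 * 5.165e-7 / 8.897e-17 = 1.161e10
SNR_dB = 10*log10(1.161e10) = 100.6 dB

100.6 dB


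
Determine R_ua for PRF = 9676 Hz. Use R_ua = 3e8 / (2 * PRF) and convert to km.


R_ua = 3e8 / (2 * 9676) = 15502.3 m = 15.5 km

15.5 km


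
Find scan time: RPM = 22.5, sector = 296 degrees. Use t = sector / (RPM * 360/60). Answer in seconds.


t = 296 / (22.5 * 360) * 60 = 2.19 s

2.19 s


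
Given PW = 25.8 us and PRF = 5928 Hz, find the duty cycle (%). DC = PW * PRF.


DC = 25.8e-6 * 5928 * 100 = 15.29%

15.29%


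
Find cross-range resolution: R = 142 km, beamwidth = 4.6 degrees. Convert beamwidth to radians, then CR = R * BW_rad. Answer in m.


BW_rad = 0.080285146
CR = 142000 * 0.080285146 = 11400.5 m

11400.5 m


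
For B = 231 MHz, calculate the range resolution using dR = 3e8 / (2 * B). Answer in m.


dR = 3e8 / (2 * 231000000.0) = 0.65 m

0.65 m


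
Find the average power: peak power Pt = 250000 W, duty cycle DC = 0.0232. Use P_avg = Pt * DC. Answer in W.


P_avg = 250000 * 0.0232 = 5800.0 W

5800.0 W


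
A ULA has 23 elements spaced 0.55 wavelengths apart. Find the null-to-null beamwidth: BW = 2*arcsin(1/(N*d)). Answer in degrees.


1/(N*d) = 1/(23*0.55) = 0.079051
BW = 2*arcsin(0.079051) = 9.1 degrees

9.1 degrees


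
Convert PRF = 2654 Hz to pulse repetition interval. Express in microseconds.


PRI = 1/2654 = 0.0003767898 s = 376.8 us

376.8 us


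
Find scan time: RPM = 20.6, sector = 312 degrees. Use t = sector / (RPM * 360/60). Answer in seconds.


t = 312 / (20.6 * 360) * 60 = 2.52 s

2.52 s


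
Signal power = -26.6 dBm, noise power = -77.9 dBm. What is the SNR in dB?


SNR = -26.6 - (-77.9) = 51.3 dB

51.3 dB


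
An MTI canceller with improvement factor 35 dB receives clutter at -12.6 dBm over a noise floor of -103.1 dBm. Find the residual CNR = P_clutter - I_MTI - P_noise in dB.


CNR = -12.6 - 35 - (-103.1) = 55.5 dB

55.5 dB


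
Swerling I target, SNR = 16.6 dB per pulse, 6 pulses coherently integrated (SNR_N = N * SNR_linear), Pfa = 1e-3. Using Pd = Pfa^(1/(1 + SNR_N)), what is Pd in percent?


SNR_lin = 10^(16.6/10) = 45.70882
SNR_N = 6 * 45.70882 = 274.25292
1/(1 + SNR_N) = 1/275.25292 = 0.003633
Pd = (1e-3)^0.003633 = 0.97522
Pd = 97.5%

97.5%


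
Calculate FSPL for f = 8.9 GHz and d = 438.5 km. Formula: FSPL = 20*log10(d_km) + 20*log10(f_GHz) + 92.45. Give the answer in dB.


20*log10(438.5) = 52.84
20*log10(8.9) = 18.99
FSPL = 164.3 dB

164.3 dB


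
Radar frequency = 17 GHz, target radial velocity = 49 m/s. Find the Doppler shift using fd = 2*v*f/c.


fd = 2 * 49 * 17000000000.0 / 3e8 = 5553.3 Hz

5553.3 Hz


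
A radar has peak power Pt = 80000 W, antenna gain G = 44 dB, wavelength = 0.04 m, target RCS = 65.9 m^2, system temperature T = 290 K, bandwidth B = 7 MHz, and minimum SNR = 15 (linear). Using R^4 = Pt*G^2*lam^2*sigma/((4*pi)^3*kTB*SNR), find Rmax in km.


G_lin = 10^(44/10) = 25118.864315
R^4 = 80000 * 25118.864315^2 * 0.04^2 * 65.9 / ((4*pi)^3 * 1.38e-23 * 290 * 7000000.0 * 15)
R^4 = 6.38263e21 m^4
R_max = (6.38263e21)^(1/4) = 282650.6 m = 282.7 km

282.7 km


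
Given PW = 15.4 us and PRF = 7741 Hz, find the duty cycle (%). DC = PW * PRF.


DC = 15.4e-6 * 7741 * 100 = 11.92%

11.92%


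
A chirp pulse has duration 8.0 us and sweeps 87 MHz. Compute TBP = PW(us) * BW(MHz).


TBP = 8.0 * 87 = 696.0

696.0


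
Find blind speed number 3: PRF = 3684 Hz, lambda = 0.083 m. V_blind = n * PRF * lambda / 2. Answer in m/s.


V_blind = 3 * 3684 * 0.083 / 2 = 458.7 m/s

458.7 m/s


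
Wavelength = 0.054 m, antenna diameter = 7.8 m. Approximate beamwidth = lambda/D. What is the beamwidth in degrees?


BW_rad = 0.054 / 7.8 = 0.006923
BW_deg = 0.4 degrees

0.4 degrees


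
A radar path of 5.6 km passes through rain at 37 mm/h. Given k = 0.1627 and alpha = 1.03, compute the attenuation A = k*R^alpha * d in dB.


gamma = 0.1627 * 37^1.03 = 6.708653 dB/km
A = 6.708653 * 5.6 = 37.57 dB

37.57 dB


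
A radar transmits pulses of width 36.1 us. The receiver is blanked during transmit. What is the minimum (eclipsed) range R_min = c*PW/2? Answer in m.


R_min = 3e8 * 36.1e-6 / 2 = 5415.0 m

5415.0 m


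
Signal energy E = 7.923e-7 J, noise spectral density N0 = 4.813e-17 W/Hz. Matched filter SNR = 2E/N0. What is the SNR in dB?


SNR_lin = 2 * 7.923e-7 / 4.813e-17 = 3.292e10
SNR_dB = 10*log10(3.292e10) = 105.2 dB

105.2 dB


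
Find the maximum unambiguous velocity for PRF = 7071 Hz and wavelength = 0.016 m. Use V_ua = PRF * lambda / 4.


V_ua = 7071 * 0.016 / 4 = 28.3 m/s

28.3 m/s


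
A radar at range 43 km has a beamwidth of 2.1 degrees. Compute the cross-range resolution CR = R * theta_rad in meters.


BW_rad = 0.036651914
CR = 43000 * 0.036651914 = 1576.0 m

1576.0 m


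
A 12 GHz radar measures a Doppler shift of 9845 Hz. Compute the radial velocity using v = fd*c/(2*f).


v = 9845 * 3e8 / (2 * 12000000000.0) = 123.1 m/s

123.1 m/s


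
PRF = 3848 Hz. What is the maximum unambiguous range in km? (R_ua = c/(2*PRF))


R_ua = 3e8 / (2 * 3848) = 38981.3 m = 39.0 km

39.0 km


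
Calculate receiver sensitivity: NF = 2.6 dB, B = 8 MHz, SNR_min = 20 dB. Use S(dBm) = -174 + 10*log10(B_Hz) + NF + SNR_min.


10*log10(8000000.0) = 69.03
S = -174 + 69.03 + 2.6 + 20 = -82.4 dBm

-82.4 dBm


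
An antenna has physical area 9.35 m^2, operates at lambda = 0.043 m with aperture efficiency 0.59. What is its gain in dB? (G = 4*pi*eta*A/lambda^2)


G_linear = 4*pi*0.59*9.35/0.043^2 = 37491.82
G_dB = 10*log10(37491.82) = 45.7 dB

45.7 dB


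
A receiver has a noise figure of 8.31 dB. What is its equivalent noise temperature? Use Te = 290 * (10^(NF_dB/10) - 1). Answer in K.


NF_lin = 10^(8.31/10) = 6.776415
Te = 290 * (6.776415 - 1) = 1675.2 K

1675.2 K


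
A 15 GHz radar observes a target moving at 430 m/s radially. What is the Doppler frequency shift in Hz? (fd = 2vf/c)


fd = 2 * 430 * 15000000000.0 / 3e8 = 43000.0 Hz

43000.0 Hz


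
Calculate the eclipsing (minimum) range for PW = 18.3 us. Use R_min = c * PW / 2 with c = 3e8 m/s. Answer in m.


R_min = 3e8 * 18.3e-6 / 2 = 2745.0 m

2745.0 m


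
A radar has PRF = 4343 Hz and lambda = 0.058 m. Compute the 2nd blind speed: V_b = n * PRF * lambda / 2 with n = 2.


V_blind = 2 * 4343 * 0.058 / 2 = 251.9 m/s

251.9 m/s


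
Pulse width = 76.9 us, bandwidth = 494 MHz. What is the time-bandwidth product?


TBP = 76.9 * 494 = 37988.6

37988.6


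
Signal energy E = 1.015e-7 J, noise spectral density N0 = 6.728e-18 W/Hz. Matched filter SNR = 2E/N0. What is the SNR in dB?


SNR_lin = 2 * 1.015e-7 / 6.728e-18 = 3.017e10
SNR_dB = 10*log10(3.017e10) = 104.8 dB

104.8 dB


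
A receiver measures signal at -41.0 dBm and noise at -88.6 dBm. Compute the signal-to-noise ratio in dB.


SNR = -41.0 - (-88.6) = 47.6 dB

47.6 dB


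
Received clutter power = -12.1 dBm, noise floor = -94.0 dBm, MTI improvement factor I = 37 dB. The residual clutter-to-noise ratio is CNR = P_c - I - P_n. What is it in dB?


CNR = -12.1 - 37 - (-94.0) = 44.9 dB

44.9 dB


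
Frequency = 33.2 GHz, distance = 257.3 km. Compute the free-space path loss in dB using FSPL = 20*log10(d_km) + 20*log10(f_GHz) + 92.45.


20*log10(257.3) = 48.21
20*log10(33.2) = 30.42
FSPL = 171.1 dB

171.1 dB


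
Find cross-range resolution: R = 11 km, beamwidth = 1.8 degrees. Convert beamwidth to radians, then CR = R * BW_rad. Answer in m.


BW_rad = 0.031415927
CR = 11000 * 0.031415927 = 345.6 m

345.6 m


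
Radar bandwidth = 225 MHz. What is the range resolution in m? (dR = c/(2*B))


dR = 3e8 / (2 * 225000000.0) = 0.67 m

0.67 m


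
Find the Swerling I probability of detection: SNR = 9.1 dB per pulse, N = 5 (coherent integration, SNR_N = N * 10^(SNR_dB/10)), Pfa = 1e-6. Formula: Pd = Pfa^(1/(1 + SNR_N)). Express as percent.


SNR_lin = 10^(9.1/10) = 8.12831
SNR_N = 5 * 8.12831 = 40.64155
1/(1 + SNR_N) = 1/41.64155 = 0.0240145
Pd = (1e-6)^0.0240145 = 0.71765
Pd = 71.8%

71.8%


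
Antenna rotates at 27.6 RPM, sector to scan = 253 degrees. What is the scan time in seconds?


t = 253 / (27.6 * 360) * 60 = 1.53 s

1.53 s


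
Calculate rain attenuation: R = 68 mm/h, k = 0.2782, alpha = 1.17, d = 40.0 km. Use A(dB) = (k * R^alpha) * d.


gamma = 0.2782 * 68^1.17 = 38.760784 dB/km
A = 38.760784 * 40.0 = 1550.43 dB

1550.43 dB


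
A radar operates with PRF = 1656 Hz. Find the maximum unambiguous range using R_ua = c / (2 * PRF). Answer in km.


R_ua = 3e8 / (2 * 1656) = 90579.7 m = 90.6 km

90.6 km


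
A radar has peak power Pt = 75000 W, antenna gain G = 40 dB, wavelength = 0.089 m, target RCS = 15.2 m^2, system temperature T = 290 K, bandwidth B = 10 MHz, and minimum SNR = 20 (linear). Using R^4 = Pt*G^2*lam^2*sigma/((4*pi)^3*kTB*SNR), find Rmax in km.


G_lin = 10^(40/10) = 10000.0
R^4 = 75000 * 10000.0^2 * 0.089^2 * 15.2 / ((4*pi)^3 * 1.38e-23 * 290 * 10000000.0 * 20)
R^4 = 5.68523e20 m^4
R_max = (5.68523e20)^(1/4) = 154414.1 m = 154.4 km

154.4 km


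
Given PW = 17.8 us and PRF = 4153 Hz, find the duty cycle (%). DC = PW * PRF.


DC = 17.8e-6 * 4153 * 100 = 7.39%

7.39%


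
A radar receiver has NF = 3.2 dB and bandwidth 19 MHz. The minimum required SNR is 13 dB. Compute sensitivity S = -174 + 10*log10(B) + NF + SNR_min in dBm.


10*log10(19000000.0) = 72.79
S = -174 + 72.79 + 3.2 + 13 = -85.0 dBm

-85.0 dBm


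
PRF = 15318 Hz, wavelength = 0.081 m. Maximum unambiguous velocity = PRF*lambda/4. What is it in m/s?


V_ua = 15318 * 0.081 / 4 = 310.2 m/s

310.2 m/s


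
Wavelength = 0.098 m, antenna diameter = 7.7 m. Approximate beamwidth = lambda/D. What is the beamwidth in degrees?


BW_rad = 0.098 / 7.7 = 0.012727
BW_deg = 0.73 degrees

0.73 degrees


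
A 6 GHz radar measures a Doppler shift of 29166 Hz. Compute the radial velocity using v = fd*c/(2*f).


v = 29166 * 3e8 / (2 * 6000000000.0) = 729.2 m/s

729.2 m/s


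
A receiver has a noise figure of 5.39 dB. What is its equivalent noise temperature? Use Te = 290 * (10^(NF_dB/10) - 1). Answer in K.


NF_lin = 10^(5.39/10) = 3.459394
Te = 290 * (3.459394 - 1) = 713.2 K

713.2 K


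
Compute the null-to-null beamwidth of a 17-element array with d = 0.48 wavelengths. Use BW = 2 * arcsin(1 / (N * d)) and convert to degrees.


1/(N*d) = 1/(17*0.48) = 0.122549
BW = 2*arcsin(0.122549) = 14.1 degrees

14.1 degrees


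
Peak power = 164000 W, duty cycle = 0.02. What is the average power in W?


P_avg = 164000 * 0.02 = 3280.0 W

3280.0 W


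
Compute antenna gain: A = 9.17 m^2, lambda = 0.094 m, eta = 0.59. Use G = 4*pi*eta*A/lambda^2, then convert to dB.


G_linear = 4*pi*0.59*9.17/0.094^2 = 7694.41
G_dB = 10*log10(7694.41) = 38.9 dB

38.9 dB


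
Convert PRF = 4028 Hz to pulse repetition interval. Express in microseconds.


PRI = 1/4028 = 0.0002482622 s = 248.3 us

248.3 us


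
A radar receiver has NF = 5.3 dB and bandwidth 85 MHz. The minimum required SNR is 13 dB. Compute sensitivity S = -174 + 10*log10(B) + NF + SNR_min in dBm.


10*log10(85000000.0) = 79.29
S = -174 + 79.29 + 5.3 + 13 = -76.4 dBm

-76.4 dBm


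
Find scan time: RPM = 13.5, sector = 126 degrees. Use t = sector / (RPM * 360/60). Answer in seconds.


t = 126 / (13.5 * 360) * 60 = 1.56 s

1.56 s


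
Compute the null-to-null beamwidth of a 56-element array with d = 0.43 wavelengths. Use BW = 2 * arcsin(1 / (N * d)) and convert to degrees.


1/(N*d) = 1/(56*0.43) = 0.041528
BW = 2*arcsin(0.041528) = 4.8 degrees

4.8 degrees


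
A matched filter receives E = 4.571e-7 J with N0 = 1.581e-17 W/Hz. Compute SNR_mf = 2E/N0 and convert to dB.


SNR_lin = 2 * 4.571e-7 / 1.581e-17 = 5.782e10
SNR_dB = 10*log10(5.782e10) = 107.6 dB

107.6 dB


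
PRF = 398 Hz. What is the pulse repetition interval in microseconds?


PRI = 1/398 = 0.0025125628 s = 2512.6 us

2512.6 us


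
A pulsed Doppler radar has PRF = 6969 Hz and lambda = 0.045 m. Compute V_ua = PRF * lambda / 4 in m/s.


V_ua = 6969 * 0.045 / 4 = 78.4 m/s

78.4 m/s


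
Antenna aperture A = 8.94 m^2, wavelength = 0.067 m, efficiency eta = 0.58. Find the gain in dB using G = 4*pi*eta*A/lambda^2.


G_linear = 4*pi*0.58*8.94/0.067^2 = 14515.29
G_dB = 10*log10(14515.29) = 41.6 dB

41.6 dB


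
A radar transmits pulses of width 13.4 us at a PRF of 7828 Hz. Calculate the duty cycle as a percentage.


DC = 13.4e-6 * 7828 * 100 = 10.49%

10.49%


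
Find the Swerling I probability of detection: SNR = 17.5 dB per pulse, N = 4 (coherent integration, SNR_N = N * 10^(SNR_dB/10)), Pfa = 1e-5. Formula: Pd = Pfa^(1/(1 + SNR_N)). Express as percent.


SNR_lin = 10^(17.5/10) = 56.23413
SNR_N = 4 * 56.23413 = 224.93652
1/(1 + SNR_N) = 1/225.93652 = 0.004426
Pd = (1e-5)^0.004426 = 0.95032
Pd = 95.0%

95.0%


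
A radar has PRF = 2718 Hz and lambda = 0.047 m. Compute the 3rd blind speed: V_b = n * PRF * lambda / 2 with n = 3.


V_blind = 3 * 2718 * 0.047 / 2 = 191.6 m/s

191.6 m/s


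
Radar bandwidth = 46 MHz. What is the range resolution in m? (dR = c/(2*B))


dR = 3e8 / (2 * 46000000.0) = 3.26 m

3.26 m


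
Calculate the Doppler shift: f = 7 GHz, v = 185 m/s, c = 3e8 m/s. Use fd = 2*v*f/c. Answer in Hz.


fd = 2 * 185 * 7000000000.0 / 3e8 = 8633.3 Hz

8633.3 Hz


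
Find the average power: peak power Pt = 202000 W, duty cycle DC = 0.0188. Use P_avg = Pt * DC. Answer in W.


P_avg = 202000 * 0.0188 = 3797.6 W

3797.6 W


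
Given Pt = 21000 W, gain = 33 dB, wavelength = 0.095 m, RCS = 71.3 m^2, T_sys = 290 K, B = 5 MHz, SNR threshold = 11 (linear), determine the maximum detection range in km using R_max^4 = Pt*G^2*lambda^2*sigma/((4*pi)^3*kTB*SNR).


G_lin = 10^(33/10) = 1995.262315
R^4 = 21000 * 1995.262315^2 * 0.095^2 * 71.3 / ((4*pi)^3 * 1.38e-23 * 290 * 5000000.0 * 11)
R^4 = 1.23165e20 m^4
R_max = (1.23165e20)^(1/4) = 105346.9 m = 105.3 km

105.3 km


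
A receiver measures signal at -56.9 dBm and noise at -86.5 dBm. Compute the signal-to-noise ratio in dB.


SNR = -56.9 - (-86.5) = 29.6 dB

29.6 dB


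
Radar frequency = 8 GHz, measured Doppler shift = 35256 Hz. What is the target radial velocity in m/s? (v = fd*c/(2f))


v = 35256 * 3e8 / (2 * 8000000000.0) = 661.1 m/s

661.1 m/s


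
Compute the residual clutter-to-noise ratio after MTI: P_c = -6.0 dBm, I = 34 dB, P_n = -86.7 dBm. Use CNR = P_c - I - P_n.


CNR = -6.0 - 34 - (-86.7) = 46.7 dB

46.7 dB


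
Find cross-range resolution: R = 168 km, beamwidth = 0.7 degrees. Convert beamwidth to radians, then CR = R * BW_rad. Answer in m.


BW_rad = 0.012217305
CR = 168000 * 0.012217305 = 2052.5 m

2052.5 m


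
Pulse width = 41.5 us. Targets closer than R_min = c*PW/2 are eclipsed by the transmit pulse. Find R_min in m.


R_min = 3e8 * 41.5e-6 / 2 = 6225.0 m

6225.0 m


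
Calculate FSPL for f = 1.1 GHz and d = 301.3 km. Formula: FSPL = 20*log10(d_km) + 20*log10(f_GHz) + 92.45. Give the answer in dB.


20*log10(301.3) = 49.58
20*log10(1.1) = 0.83
FSPL = 142.9 dB

142.9 dB


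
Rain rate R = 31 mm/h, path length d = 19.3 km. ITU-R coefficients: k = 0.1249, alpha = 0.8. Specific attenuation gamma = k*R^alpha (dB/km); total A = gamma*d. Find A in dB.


gamma = 0.1249 * 31^0.8 = 1.948282 dB/km
A = 1.948282 * 19.3 = 37.6 dB

37.6 dB


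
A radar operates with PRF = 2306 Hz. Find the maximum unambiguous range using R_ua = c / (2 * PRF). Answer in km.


R_ua = 3e8 / (2 * 2306) = 65047.7 m = 65.0 km

65.0 km


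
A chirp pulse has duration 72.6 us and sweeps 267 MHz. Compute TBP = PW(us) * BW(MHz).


TBP = 72.6 * 267 = 19384.2

19384.2


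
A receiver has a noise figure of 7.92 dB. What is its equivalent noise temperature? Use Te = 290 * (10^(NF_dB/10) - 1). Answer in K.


NF_lin = 10^(7.92/10) = 6.194411
Te = 290 * (6.194411 - 1) = 1506.4 K

1506.4 K


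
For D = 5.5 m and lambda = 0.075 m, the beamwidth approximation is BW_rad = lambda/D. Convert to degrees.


BW_rad = 0.075 / 5.5 = 0.013636
BW_deg = 0.78 degrees

0.78 degrees


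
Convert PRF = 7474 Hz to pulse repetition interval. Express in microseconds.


PRI = 1/7474 = 0.0001337972 s = 133.8 us

133.8 us


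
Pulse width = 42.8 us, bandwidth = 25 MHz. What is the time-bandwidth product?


TBP = 42.8 * 25 = 1070.0

1070.0


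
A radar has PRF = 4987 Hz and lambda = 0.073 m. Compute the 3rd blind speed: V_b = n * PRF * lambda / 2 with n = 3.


V_blind = 3 * 4987 * 0.073 / 2 = 546.1 m/s

546.1 m/s


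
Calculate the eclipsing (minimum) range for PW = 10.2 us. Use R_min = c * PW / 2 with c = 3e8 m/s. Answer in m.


R_min = 3e8 * 10.2e-6 / 2 = 1530.0 m

1530.0 m


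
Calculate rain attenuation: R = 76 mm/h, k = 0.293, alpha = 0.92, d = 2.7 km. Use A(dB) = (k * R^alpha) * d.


gamma = 0.293 * 76^0.92 = 15.747663 dB/km
A = 15.747663 * 2.7 = 42.52 dB

42.52 dB


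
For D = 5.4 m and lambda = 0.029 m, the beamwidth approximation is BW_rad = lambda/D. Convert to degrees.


BW_rad = 0.029 / 5.4 = 0.00537
BW_deg = 0.31 degrees

0.31 degrees


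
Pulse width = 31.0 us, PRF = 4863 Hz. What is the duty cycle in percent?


DC = 31.0e-6 * 4863 * 100 = 15.08%

15.08%


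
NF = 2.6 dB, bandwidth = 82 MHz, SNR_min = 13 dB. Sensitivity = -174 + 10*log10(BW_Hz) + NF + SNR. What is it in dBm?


10*log10(82000000.0) = 79.14
S = -174 + 79.14 + 2.6 + 13 = -79.3 dBm

-79.3 dBm


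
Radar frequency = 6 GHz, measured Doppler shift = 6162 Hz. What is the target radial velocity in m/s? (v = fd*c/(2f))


v = 6162 * 3e8 / (2 * 6000000000.0) = 154.1 m/s

154.1 m/s


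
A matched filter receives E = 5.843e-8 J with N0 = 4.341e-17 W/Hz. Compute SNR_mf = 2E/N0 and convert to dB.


SNR_lin = 2 * 5.843e-8 / 4.341e-17 = 2.692e9
SNR_dB = 10*log10(2.692e9) = 94.3 dB

94.3 dB


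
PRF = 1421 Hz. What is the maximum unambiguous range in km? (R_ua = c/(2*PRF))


R_ua = 3e8 / (2 * 1421) = 105559.5 m = 105.6 km

105.6 km


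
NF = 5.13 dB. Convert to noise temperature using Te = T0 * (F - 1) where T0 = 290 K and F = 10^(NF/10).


NF_lin = 10^(5.13/10) = 3.258367
Te = 290 * (3.258367 - 1) = 654.9 K

654.9 K


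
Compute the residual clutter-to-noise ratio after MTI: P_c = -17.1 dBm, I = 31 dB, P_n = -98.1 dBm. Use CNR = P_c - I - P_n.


CNR = -17.1 - 31 - (-98.1) = 50.0 dB

50.0 dB


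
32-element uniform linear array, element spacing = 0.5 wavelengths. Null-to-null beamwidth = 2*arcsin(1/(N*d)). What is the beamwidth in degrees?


1/(N*d) = 1/(32*0.5) = 0.0625
BW = 2*arcsin(0.0625) = 7.2 degrees

7.2 degrees


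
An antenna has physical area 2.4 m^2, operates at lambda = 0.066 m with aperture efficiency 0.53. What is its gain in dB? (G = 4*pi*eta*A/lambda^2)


G_linear = 4*pi*0.53*2.4/0.066^2 = 3669.52
G_dB = 10*log10(3669.52) = 35.6 dB

35.6 dB


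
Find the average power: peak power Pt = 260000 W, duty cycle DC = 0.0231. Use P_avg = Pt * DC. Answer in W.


P_avg = 260000 * 0.0231 = 6006.0 W

6006.0 W


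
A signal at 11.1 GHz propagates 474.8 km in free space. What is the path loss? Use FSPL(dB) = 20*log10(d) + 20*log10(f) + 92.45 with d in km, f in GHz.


20*log10(474.8) = 53.53
20*log10(11.1) = 20.91
FSPL = 166.9 dB

166.9 dB


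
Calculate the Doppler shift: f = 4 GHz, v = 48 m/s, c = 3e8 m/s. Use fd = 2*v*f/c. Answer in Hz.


fd = 2 * 48 * 4000000000.0 / 3e8 = 1280.0 Hz

1280.0 Hz


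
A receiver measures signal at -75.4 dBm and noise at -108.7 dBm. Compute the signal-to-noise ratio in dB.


SNR = -75.4 - (-108.7) = 33.3 dB

33.3 dB


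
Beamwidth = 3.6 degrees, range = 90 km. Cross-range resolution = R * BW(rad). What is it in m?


BW_rad = 0.062831853
CR = 90000 * 0.062831853 = 5654.9 m

5654.9 m


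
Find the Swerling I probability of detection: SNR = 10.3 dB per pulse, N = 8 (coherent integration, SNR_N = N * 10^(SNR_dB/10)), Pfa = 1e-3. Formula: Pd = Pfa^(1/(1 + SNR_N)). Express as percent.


SNR_lin = 10^(10.3/10) = 10.71519
SNR_N = 8 * 10.71519 = 85.72152
1/(1 + SNR_N) = 1/86.72152 = 0.0115312
Pd = (1e-3)^0.0115312 = 0.92344
Pd = 92.3%

92.3%


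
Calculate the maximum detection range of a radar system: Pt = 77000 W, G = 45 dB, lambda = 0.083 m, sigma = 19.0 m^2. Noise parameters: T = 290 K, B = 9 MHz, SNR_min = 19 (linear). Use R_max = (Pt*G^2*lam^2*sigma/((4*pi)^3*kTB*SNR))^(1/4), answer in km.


G_lin = 10^(45/10) = 31622.776602
R^4 = 77000 * 31622.776602^2 * 0.083^2 * 19.0 / ((4*pi)^3 * 1.38e-23 * 290 * 9000000.0 * 19)
R^4 = 7.4216e21 m^4
R_max = (7.4216e21)^(1/4) = 293511.0 m = 293.5 km

293.5 km


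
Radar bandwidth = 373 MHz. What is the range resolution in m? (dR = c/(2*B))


dR = 3e8 / (2 * 373000000.0) = 0.4 m

0.4 m


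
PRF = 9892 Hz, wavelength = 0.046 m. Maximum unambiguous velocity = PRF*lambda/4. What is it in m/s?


V_ua = 9892 * 0.046 / 4 = 113.8 m/s

113.8 m/s


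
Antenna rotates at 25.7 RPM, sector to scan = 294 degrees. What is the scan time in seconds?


t = 294 / (25.7 * 360) * 60 = 1.91 s

1.91 s


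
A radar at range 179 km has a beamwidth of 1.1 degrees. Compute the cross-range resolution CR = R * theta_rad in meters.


BW_rad = 0.019198622
CR = 179000 * 0.019198622 = 3436.6 m

3436.6 m


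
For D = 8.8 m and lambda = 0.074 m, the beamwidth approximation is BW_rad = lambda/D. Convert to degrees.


BW_rad = 0.074 / 8.8 = 0.008409
BW_deg = 0.48 degrees

0.48 degrees


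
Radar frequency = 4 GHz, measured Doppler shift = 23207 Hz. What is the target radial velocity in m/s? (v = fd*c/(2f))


v = 23207 * 3e8 / (2 * 4000000000.0) = 870.3 m/s

870.3 m/s


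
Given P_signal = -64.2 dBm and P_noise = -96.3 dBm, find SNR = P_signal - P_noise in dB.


SNR = -64.2 - (-96.3) = 32.1 dB

32.1 dB


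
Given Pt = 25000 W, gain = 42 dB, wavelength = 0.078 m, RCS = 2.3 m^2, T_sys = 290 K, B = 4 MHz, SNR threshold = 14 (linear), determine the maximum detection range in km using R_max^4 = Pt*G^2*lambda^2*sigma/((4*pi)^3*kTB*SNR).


G_lin = 10^(42/10) = 15848.931925
R^4 = 25000 * 15848.931925^2 * 0.078^2 * 2.3 / ((4*pi)^3 * 1.38e-23 * 290 * 4000000.0 * 14)
R^4 = 1.97589e20 m^4
R_max = (1.97589e20)^(1/4) = 118560.7 m = 118.6 km

118.6 km


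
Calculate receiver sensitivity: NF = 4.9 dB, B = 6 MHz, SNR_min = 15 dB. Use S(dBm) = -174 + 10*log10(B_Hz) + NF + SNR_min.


10*log10(6000000.0) = 67.78
S = -174 + 67.78 + 4.9 + 15 = -86.3 dBm

-86.3 dBm


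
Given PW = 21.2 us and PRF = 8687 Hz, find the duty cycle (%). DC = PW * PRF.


DC = 21.2e-6 * 8687 * 100 = 18.42%

18.42%


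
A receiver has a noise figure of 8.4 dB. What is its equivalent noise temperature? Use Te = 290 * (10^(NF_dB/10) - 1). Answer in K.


NF_lin = 10^(8.4/10) = 6.91831
Te = 290 * (6.91831 - 1) = 1716.3 K

1716.3 K


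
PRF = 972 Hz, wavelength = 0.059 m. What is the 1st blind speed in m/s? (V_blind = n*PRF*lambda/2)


V_blind = 1 * 972 * 0.059 / 2 = 28.7 m/s

28.7 m/s


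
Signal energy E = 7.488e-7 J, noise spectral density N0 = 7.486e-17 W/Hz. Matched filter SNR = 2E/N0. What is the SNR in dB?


SNR_lin = 2 * 7.488e-7 / 7.486e-17 = 2.001e10
SNR_dB = 10*log10(2.001e10) = 103.0 dB

103.0 dB


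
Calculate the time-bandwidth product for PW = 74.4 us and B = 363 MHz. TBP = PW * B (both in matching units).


TBP = 74.4 * 363 = 27007.2

27007.2


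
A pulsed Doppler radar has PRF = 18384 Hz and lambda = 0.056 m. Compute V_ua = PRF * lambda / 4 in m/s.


V_ua = 18384 * 0.056 / 4 = 257.4 m/s

257.4 m/s


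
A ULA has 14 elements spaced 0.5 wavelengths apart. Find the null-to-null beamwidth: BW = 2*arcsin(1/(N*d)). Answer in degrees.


1/(N*d) = 1/(14*0.5) = 0.142857
BW = 2*arcsin(0.142857) = 16.4 degrees

16.4 degrees


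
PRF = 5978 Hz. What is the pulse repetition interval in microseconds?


PRI = 1/5978 = 0.00016728 s = 167.3 us

167.3 us


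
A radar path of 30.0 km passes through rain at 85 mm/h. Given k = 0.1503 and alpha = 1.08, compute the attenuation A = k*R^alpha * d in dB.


gamma = 0.1503 * 85^1.08 = 18.227681 dB/km
A = 18.227681 * 30.0 = 546.83 dB

546.83 dB


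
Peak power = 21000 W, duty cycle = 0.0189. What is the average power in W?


P_avg = 21000 * 0.0189 = 396.9 W

396.9 W


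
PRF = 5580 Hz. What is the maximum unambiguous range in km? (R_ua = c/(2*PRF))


R_ua = 3e8 / (2 * 5580) = 26881.7 m = 26.9 km

26.9 km


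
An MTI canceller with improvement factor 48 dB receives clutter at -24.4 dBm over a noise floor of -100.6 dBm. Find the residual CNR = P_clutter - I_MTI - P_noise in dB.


CNR = -24.4 - 48 - (-100.6) = 28.2 dB

28.2 dB


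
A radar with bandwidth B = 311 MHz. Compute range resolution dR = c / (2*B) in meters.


dR = 3e8 / (2 * 311000000.0) = 0.48 m

0.48 m


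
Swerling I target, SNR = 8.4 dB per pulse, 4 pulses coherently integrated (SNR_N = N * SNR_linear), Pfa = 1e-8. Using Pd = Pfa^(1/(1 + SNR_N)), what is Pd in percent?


SNR_lin = 10^(8.4/10) = 6.91831
SNR_N = 4 * 6.91831 = 27.67324
1/(1 + SNR_N) = 1/28.67324 = 0.0348757
Pd = (1e-8)^0.0348757 = 0.52601
Pd = 52.6%

52.6%


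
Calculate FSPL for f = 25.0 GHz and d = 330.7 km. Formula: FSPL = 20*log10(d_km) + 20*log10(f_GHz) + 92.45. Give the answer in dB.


20*log10(330.7) = 50.39
20*log10(25.0) = 27.96
FSPL = 170.8 dB

170.8 dB


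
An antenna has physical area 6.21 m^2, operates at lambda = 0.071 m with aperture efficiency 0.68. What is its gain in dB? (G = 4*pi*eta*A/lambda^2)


G_linear = 4*pi*0.68*6.21/0.071^2 = 10526.73
G_dB = 10*log10(10526.73) = 40.2 dB

40.2 dB


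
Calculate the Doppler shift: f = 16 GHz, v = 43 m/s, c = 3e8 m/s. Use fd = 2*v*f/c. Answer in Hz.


fd = 2 * 43 * 16000000000.0 / 3e8 = 4586.7 Hz

4586.7 Hz


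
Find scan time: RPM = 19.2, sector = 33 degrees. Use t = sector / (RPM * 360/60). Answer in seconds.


t = 33 / (19.2 * 360) * 60 = 0.29 s

0.29 s


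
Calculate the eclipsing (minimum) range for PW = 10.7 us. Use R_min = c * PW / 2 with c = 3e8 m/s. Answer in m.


R_min = 3e8 * 10.7e-6 / 2 = 1605.0 m

1605.0 m


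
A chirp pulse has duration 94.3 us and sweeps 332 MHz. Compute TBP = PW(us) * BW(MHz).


TBP = 94.3 * 332 = 31307.6

31307.6


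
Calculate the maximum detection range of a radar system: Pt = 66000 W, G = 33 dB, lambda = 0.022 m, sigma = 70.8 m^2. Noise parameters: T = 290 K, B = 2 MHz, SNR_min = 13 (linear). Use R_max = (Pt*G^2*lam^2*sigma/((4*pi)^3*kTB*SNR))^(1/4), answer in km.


G_lin = 10^(33/10) = 1995.262315
R^4 = 66000 * 1995.262315^2 * 0.022^2 * 70.8 / ((4*pi)^3 * 1.38e-23 * 290 * 2000000.0 * 13)
R^4 = 4.36056e19 m^4
R_max = (4.36056e19)^(1/4) = 81261.6 m = 81.3 km

81.3 km


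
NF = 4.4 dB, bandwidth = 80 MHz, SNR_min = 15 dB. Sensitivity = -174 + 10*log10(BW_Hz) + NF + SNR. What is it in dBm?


10*log10(80000000.0) = 79.03
S = -174 + 79.03 + 4.4 + 15 = -75.6 dBm

-75.6 dBm


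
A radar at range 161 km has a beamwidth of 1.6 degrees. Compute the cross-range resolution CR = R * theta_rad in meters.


BW_rad = 0.027925268
CR = 161000 * 0.027925268 = 4496.0 m

4496.0 m


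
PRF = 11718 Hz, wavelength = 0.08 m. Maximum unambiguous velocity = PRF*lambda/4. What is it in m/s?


V_ua = 11718 * 0.08 / 4 = 234.4 m/s

234.4 m/s


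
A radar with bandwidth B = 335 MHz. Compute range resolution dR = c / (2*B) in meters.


dR = 3e8 / (2 * 335000000.0) = 0.45 m

0.45 m


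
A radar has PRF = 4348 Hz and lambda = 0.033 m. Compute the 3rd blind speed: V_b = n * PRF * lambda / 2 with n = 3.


V_blind = 3 * 4348 * 0.033 / 2 = 215.2 m/s

215.2 m/s


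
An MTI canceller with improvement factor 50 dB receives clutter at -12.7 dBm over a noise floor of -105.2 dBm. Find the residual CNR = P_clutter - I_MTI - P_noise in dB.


CNR = -12.7 - 50 - (-105.2) = 42.5 dB

42.5 dB


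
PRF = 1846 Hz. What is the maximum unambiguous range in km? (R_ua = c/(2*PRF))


R_ua = 3e8 / (2 * 1846) = 81256.8 m = 81.3 km

81.3 km


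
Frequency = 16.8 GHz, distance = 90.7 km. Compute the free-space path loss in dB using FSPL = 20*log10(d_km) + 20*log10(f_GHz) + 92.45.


20*log10(90.7) = 39.15
20*log10(16.8) = 24.51
FSPL = 156.1 dB

156.1 dB


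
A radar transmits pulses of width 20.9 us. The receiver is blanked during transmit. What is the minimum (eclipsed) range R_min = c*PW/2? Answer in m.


R_min = 3e8 * 20.9e-6 / 2 = 3135.0 m

3135.0 m


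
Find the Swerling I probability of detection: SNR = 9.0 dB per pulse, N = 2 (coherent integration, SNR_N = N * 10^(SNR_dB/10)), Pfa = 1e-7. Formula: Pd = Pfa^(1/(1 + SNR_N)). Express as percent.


SNR_lin = 10^(9.0/10) = 7.94328
SNR_N = 2 * 7.94328 = 15.88656
1/(1 + SNR_N) = 1/16.88656 = 0.0592187
Pd = (1e-7)^0.0592187 = 0.38501
Pd = 38.5%

38.5%


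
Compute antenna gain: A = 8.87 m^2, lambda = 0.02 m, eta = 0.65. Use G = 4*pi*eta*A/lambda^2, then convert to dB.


G_linear = 4*pi*0.65*8.87/0.02^2 = 181128.52
G_dB = 10*log10(181128.52) = 52.6 dB

52.6 dB


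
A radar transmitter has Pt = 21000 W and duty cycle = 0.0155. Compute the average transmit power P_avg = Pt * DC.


P_avg = 21000 * 0.0155 = 325.5 W

325.5 W


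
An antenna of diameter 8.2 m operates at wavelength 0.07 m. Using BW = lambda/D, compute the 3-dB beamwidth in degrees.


BW_rad = 0.07 / 8.2 = 0.008537
BW_deg = 0.49 degrees

0.49 degrees


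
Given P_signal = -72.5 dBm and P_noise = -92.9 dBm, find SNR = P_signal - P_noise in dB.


SNR = -72.5 - (-92.9) = 20.4 dB

20.4 dB


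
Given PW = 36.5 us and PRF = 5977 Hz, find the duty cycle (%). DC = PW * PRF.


DC = 36.5e-6 * 5977 * 100 = 21.82%

21.82%


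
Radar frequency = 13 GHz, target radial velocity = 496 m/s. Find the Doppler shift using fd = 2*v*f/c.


fd = 2 * 496 * 13000000000.0 / 3e8 = 42986.7 Hz

42986.7 Hz


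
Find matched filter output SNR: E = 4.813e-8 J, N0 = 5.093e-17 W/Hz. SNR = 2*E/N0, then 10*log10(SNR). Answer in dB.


SNR_lin = 2 * 4.813e-8 / 5.093e-17 = 1.89e9
SNR_dB = 10*log10(1.89e9) = 92.8 dB

92.8 dB


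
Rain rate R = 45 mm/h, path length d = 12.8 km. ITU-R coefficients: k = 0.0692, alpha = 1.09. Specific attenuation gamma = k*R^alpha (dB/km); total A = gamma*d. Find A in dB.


gamma = 0.0692 * 45^1.09 = 4.386395 dB/km
A = 4.386395 * 12.8 = 56.15 dB

56.15 dB


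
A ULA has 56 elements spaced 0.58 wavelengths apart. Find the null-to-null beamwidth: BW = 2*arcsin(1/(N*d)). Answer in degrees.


1/(N*d) = 1/(56*0.58) = 0.030788
BW = 2*arcsin(0.030788) = 3.5 degrees

3.5 degrees
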